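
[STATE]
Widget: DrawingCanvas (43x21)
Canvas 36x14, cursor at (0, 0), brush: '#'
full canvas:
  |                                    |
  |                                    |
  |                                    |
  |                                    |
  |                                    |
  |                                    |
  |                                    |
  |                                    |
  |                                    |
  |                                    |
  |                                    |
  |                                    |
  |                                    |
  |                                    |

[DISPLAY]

+                                          
                                           
                                           
                                           
                                           
                                           
                                           
                                           
                                           
                                           
                                           
                                           
                                           
                                           
                                           
                                           
                                           
                                           
                                           
                                           
                                           


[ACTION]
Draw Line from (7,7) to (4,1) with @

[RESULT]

+                                          
                                           
                                           
                                           
 @                                         
  @@                                       
    @@                                     
      @@                                   
                                           
                                           
                                           
                                           
                                           
                                           
                                           
                                           
                                           
                                           
                                           
                                           
                                           


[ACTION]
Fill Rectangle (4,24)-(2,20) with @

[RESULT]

+                                          
                                           
                    @@@@@                  
                    @@@@@                  
 @                  @@@@@                  
  @@                                       
    @@                                     
      @@                                   
                                           
                                           
                                           
                                           
                                           
                                           
                                           
                                           
                                           
                                           
                                           
                                           
                                           


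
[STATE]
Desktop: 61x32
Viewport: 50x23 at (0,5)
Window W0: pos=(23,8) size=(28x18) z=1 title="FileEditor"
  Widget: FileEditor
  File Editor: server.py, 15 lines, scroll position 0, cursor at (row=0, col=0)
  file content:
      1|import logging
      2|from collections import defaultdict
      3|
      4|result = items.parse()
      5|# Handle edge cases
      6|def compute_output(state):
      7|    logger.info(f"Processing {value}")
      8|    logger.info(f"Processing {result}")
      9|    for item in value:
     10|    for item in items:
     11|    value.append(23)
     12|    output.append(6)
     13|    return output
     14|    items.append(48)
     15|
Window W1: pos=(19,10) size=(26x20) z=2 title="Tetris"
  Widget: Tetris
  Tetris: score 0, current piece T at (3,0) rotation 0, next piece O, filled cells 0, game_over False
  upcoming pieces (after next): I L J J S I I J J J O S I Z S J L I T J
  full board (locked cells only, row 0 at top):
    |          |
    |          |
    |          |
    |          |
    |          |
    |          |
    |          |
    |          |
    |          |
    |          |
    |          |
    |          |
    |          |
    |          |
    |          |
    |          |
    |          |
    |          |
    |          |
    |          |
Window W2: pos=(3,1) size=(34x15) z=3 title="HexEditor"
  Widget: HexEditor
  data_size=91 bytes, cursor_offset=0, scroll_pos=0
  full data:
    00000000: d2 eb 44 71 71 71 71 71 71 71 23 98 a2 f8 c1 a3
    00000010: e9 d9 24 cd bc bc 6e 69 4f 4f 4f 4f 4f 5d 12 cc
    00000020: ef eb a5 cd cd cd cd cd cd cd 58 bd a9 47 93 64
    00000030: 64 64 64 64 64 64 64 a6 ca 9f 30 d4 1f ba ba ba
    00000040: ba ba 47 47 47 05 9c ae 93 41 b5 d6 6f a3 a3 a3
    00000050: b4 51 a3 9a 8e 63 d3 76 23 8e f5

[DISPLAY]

   ┃00000010  e9 d9 24 cd bc bc 6e 6┃             
   ┃00000020  ef eb a5 cd cd cd cd c┃             
   ┃00000030  64 64 64 64 64 64 64 a┃             
   ┃00000040  ba ba 47 47 47 05 9c a┃━━━━━━━━━━━━━
   ┃00000050  b4 51 a3 9a 8e 63 d3 7┃             
   ┃                                ┃━━━━━━━┓─────
   ┃                                ┃       ┃    ▲
   ┃                                ┃───────┨rt d█
   ┃                                ┃       ┃    ░
   ┃                                ┃       ┃)   ░
   ┗━━━━━━━━━━━━━━━━━━━━━━━━━━━━━━━━┛       ┃    ░
                   ┃          │             ┃ate)░
                   ┃          │             ┃cess░
                   ┃          │             ┃cess░
                   ┃          │Score:       ┃:   ░
                   ┃          │0            ┃:   ░
                   ┃          │             ┃    ░
                   ┃          │             ┃    ░
                   ┃          │             ┃    ░
                   ┃          │             ┃    ▼
                   ┃          │             ┃━━━━━
                   ┃          │             ┃     
                   ┃          │             ┃     


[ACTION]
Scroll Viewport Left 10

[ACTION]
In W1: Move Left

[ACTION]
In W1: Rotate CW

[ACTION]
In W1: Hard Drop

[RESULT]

   ┃00000010  e9 d9 24 cd bc bc 6e 6┃             
   ┃00000020  ef eb a5 cd cd cd cd c┃             
   ┃00000030  64 64 64 64 64 64 64 a┃             
   ┃00000040  ba ba 47 47 47 05 9c a┃━━━━━━━━━━━━━
   ┃00000050  b4 51 a3 9a 8e 63 d3 7┃             
   ┃                                ┃━━━━━━━┓─────
   ┃                                ┃       ┃    ▲
   ┃                                ┃───────┨rt d█
   ┃                                ┃       ┃    ░
   ┃                                ┃       ┃)   ░
   ┗━━━━━━━━━━━━━━━━━━━━━━━━━━━━━━━━┛       ┃    ░
                   ┃          │             ┃ate)░
                   ┃          │             ┃cess░
                   ┃          │             ┃cess░
                   ┃          │Score:       ┃:   ░
                   ┃          │0            ┃:   ░
                   ┃          │             ┃    ░
                   ┃          │             ┃    ░
                   ┃          │             ┃    ░
                   ┃          │             ┃    ▼
                   ┃          │             ┃━━━━━
                   ┃  ▒       │             ┃     
                   ┃  ▒▒      │             ┃     


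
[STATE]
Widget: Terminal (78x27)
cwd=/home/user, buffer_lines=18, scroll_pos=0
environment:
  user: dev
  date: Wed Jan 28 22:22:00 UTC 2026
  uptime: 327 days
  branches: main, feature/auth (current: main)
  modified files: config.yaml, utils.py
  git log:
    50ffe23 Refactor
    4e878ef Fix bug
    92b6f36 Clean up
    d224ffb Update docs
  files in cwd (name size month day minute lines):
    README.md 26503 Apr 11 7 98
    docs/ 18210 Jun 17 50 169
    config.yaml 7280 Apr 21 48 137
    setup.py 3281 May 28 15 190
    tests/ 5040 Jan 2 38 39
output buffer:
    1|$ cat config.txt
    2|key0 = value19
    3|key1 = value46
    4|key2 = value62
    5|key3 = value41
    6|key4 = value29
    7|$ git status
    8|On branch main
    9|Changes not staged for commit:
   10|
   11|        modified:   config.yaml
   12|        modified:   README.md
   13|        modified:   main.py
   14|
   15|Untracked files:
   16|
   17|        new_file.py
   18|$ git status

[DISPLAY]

$ cat config.txt                                                              
key0 = value19                                                                
key1 = value46                                                                
key2 = value62                                                                
key3 = value41                                                                
key4 = value29                                                                
$ git status                                                                  
On branch main                                                                
Changes not staged for commit:                                                
                                                                              
        modified:   config.yaml                                               
        modified:   README.md                                                 
        modified:   main.py                                                   
                                                                              
Untracked files:                                                              
                                                                              
        new_file.py                                                           
$ git status                                                                  
$ █                                                                           
                                                                              
                                                                              
                                                                              
                                                                              
                                                                              
                                                                              
                                                                              
                                                                              


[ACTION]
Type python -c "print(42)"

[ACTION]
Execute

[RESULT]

$ cat config.txt                                                              
key0 = value19                                                                
key1 = value46                                                                
key2 = value62                                                                
key3 = value41                                                                
key4 = value29                                                                
$ git status                                                                  
On branch main                                                                
Changes not staged for commit:                                                
                                                                              
        modified:   config.yaml                                               
        modified:   README.md                                                 
        modified:   main.py                                                   
                                                                              
Untracked files:                                                              
                                                                              
        new_file.py                                                           
$ git status                                                                  
$ python -c "print(42)"                                                       
42                                                                            
$ █                                                                           
                                                                              
                                                                              
                                                                              
                                                                              
                                                                              
                                                                              


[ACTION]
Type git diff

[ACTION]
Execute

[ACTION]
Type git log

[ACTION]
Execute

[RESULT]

$ git status                                                                  
On branch main                                                                
Changes not staged for commit:                                                
                                                                              
        modified:   config.yaml                                               
        modified:   README.md                                                 
        modified:   main.py                                                   
                                                                              
Untracked files:                                                              
                                                                              
        new_file.py                                                           
$ git status                                                                  
$ python -c "print(42)"                                                       
42                                                                            
$ git diff                                                                    
diff --git a/main.py b/main.py                                                
--- a/main.py                                                                 
+++ b/main.py                                                                 
@@ -1,3 +1,4 @@                                                               
+# updated                                                                    
 import sys                                                                   
$ git log                                                                     
50ffe23 Refactor                                                              
4e878ef Fix bug                                                               
92b6f36 Clean up                                                              
d224ffb Update docs                                                           
$ █                                                                           


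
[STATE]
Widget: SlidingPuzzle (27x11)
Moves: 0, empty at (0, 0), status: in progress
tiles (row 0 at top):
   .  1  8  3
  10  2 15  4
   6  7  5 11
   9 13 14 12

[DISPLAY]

┌────┬────┬────┬────┐      
│    │  1 │  8 │  3 │      
├────┼────┼────┼────┤      
│ 10 │  2 │ 15 │  4 │      
├────┼────┼────┼────┤      
│  6 │  7 │  5 │ 11 │      
├────┼────┼────┼────┤      
│  9 │ 13 │ 14 │ 12 │      
└────┴────┴────┴────┘      
Moves: 0                   
                           


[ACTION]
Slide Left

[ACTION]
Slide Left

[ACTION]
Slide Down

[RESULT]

┌────┬────┬────┬────┐      
│  1 │  8 │    │  3 │      
├────┼────┼────┼────┤      
│ 10 │  2 │ 15 │  4 │      
├────┼────┼────┼────┤      
│  6 │  7 │  5 │ 11 │      
├────┼────┼────┼────┤      
│  9 │ 13 │ 14 │ 12 │      
└────┴────┴────┴────┘      
Moves: 2                   
                           


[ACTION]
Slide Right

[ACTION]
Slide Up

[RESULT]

┌────┬────┬────┬────┐      
│  1 │  2 │  8 │  3 │      
├────┼────┼────┼────┤      
│ 10 │    │ 15 │  4 │      
├────┼────┼────┼────┤      
│  6 │  7 │  5 │ 11 │      
├────┼────┼────┼────┤      
│  9 │ 13 │ 14 │ 12 │      
└────┴────┴────┴────┘      
Moves: 4                   
                           


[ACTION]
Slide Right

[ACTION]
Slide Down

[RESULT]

┌────┬────┬────┬────┐      
│    │  2 │  8 │  3 │      
├────┼────┼────┼────┤      
│  1 │ 10 │ 15 │  4 │      
├────┼────┼────┼────┤      
│  6 │  7 │  5 │ 11 │      
├────┼────┼────┼────┤      
│  9 │ 13 │ 14 │ 12 │      
└────┴────┴────┴────┘      
Moves: 6                   
                           


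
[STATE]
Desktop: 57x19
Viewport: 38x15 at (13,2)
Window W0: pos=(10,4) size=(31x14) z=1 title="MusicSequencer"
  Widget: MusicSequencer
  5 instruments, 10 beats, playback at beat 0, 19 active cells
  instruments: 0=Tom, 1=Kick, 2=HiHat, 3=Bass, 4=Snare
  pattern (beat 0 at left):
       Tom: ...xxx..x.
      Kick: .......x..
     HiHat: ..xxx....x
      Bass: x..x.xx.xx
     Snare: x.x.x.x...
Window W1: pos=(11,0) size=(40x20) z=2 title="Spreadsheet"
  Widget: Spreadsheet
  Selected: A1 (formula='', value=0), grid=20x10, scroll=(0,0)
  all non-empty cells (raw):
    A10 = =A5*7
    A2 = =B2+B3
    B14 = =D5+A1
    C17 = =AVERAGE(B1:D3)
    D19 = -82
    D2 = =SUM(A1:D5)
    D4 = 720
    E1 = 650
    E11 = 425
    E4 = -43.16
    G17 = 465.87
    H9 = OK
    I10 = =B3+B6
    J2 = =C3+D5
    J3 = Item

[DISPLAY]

─────────────────────────────────────┨
1:                                   ┃
      A       B       C       D      ┃
-------------------------------------┃
 1      [0]       0       0       0  ┃
 2        0       0       0#CIRC!    ┃
 3        0       0       0       0  ┃
 4        0       0       0     720  ┃
 5        0       0       0       0  ┃
 6        0       0       0       0  ┃
 7        0       0       0       0  ┃
 8        0       0       0       0  ┃
 9        0       0       0       0  ┃
10        0       0       0       0  ┃
11        0       0       0       0  ┃


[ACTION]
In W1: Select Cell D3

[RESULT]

─────────────────────────────────────┨
3:                                   ┃
      A       B       C       D      ┃
-------------------------------------┃
 1        0       0       0       0  ┃
 2        0       0       0#CIRC!    ┃
 3        0       0       0     [0]  ┃
 4        0       0       0     720  ┃
 5        0       0       0       0  ┃
 6        0       0       0       0  ┃
 7        0       0       0       0  ┃
 8        0       0       0       0  ┃
 9        0       0       0       0  ┃
10        0       0       0       0  ┃
11        0       0       0       0  ┃


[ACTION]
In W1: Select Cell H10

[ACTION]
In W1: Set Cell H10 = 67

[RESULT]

─────────────────────────────────────┨
10: 67                               ┃
      A       B       C       D      ┃
-------------------------------------┃
 1        0       0       0       0  ┃
 2        0       0       0#CIRC!    ┃
 3        0       0       0       0  ┃
 4        0       0       0     720  ┃
 5        0       0       0       0  ┃
 6        0       0       0       0  ┃
 7        0       0       0       0  ┃
 8        0       0       0       0  ┃
 9        0       0       0       0  ┃
10        0       0       0       0  ┃
11        0       0       0       0  ┃


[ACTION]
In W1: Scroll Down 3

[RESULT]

─────────────────────────────────────┨
10: 67                               ┃
      A       B       C       D      ┃
-------------------------------------┃
 4        0       0       0     720  ┃
 5        0       0       0       0  ┃
 6        0       0       0       0  ┃
 7        0       0       0       0  ┃
 8        0       0       0       0  ┃
 9        0       0       0       0  ┃
10        0       0       0       0  ┃
11        0       0       0       0  ┃
12        0       0       0       0  ┃
13        0       0       0       0  ┃
14        0       0       0       0  ┃


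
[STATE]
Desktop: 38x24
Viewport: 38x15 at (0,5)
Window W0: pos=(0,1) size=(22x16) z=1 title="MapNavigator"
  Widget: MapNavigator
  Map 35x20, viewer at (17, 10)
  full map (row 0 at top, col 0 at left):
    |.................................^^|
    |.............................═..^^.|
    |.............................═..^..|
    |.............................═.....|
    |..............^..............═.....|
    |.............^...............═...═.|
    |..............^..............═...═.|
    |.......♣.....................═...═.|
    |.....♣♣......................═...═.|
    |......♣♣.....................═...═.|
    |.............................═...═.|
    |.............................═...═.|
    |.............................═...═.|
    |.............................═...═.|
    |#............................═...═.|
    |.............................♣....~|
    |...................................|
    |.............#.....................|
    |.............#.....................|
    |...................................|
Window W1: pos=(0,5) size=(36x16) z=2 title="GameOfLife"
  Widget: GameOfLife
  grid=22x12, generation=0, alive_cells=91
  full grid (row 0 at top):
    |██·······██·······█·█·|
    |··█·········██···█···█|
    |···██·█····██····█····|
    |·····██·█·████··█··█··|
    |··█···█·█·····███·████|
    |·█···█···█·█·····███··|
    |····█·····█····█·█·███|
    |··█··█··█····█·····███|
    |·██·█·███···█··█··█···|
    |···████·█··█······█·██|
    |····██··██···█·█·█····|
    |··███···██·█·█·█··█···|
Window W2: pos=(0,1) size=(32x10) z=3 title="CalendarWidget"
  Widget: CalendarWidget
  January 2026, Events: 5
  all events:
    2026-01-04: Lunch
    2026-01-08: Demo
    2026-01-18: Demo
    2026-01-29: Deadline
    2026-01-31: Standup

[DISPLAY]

┃Mo Tu We Th Fr Sa Su          ┃━━━┓  
┃          1  2  3  4*         ┃   ┃  
┃ 5  6  7  8*  9 10 11         ┃───┨  
┃12 13 14 15 16 17 18*         ┃   ┃  
┃19 20 21 22 23 24 25          ┃   ┃  
┗━━━━━━━━━━━━━━━━━━━━━━━━━━━━━━┛   ┃  
┃···██·█····██····█····            ┃  
┃·····██·█·████··█··█··            ┃  
┃··█···█·█·····███·████            ┃  
┃·█···█···█·█·····███··            ┃  
┃····█·····█····█·█·███            ┃  
┃··█··█··█····█·····███            ┃  
┃·██·█·███···█··█··█···            ┃  
┃···████·█··█······█·██            ┃  
┃····██··██···█·█·█····            ┃  


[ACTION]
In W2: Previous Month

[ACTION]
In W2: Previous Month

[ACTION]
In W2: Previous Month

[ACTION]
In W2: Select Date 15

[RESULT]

┃Mo Tu We Th Fr Sa Su          ┃━━━┓  
┃       1  2  3  4  5          ┃   ┃  
┃ 6  7  8  9 10 11 12          ┃───┨  
┃13 14 [15] 16 17 18 19        ┃   ┃  
┃20 21 22 23 24 25 26          ┃   ┃  
┗━━━━━━━━━━━━━━━━━━━━━━━━━━━━━━┛   ┃  
┃···██·█····██····█····            ┃  
┃·····██·█·████··█··█··            ┃  
┃··█···█·█·····███·████            ┃  
┃·█···█···█·█·····███··            ┃  
┃····█·····█····█·█·███            ┃  
┃··█··█··█····█·····███            ┃  
┃·██·█·███···█··█··█···            ┃  
┃···████·█··█······█·██            ┃  
┃····██··██···█·█·█····            ┃  


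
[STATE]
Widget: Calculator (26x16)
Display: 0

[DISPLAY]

                         0
┌───┬───┬───┬───┐         
│ 7 │ 8 │ 9 │ ÷ │         
├───┼───┼───┼───┤         
│ 4 │ 5 │ 6 │ × │         
├───┼───┼───┼───┤         
│ 1 │ 2 │ 3 │ - │         
├───┼───┼───┼───┤         
│ 0 │ . │ = │ + │         
├───┼───┼───┼───┤         
│ C │ MC│ MR│ M+│         
└───┴───┴───┴───┘         
                          
                          
                          
                          


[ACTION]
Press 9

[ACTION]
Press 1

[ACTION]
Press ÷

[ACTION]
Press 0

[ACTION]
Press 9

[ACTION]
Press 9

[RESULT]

                        99
┌───┬───┬───┬───┐         
│ 7 │ 8 │ 9 │ ÷ │         
├───┼───┼───┼───┤         
│ 4 │ 5 │ 6 │ × │         
├───┼───┼───┼───┤         
│ 1 │ 2 │ 3 │ - │         
├───┼───┼───┼───┤         
│ 0 │ . │ = │ + │         
├───┼───┼───┼───┤         
│ C │ MC│ MR│ M+│         
└───┴───┴───┴───┘         
                          
                          
                          
                          


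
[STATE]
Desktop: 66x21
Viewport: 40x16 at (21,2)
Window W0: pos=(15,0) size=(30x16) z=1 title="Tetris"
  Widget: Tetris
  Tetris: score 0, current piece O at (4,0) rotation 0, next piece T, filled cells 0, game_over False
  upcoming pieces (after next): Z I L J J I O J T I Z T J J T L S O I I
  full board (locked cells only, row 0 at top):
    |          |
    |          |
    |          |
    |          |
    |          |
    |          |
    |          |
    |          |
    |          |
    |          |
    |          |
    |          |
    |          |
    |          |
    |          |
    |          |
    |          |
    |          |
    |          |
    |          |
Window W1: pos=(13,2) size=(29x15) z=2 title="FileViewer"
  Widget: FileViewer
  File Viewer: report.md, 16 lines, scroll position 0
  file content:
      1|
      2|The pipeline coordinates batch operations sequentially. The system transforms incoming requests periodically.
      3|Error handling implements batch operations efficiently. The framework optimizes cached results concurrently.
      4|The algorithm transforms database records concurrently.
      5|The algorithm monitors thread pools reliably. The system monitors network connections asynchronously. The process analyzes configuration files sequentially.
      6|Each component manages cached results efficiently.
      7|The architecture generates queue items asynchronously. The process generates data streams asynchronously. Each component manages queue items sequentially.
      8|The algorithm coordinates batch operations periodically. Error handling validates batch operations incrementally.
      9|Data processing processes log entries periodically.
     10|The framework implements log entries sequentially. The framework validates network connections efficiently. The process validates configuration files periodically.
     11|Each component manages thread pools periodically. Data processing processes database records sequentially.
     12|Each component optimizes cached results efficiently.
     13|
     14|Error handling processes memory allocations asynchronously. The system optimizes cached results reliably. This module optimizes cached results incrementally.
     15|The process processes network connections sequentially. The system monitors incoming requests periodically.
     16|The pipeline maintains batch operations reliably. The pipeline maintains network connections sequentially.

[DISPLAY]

━━━━━━━━━━━━━━━━━━━━┓──┨                
ewer                ┃  ┃                
────────────────────┨  ┃                
                   ▲┃  ┃                
eline coordinates b█┃  ┃                
andling implements ░┃  ┃                
orithm transforms d░┃  ┃                
orithm monitors thr░┃  ┃                
mponent manages cac░┃  ┃                
hitecture generates░┃  ┃                
orithm coordinates ░┃  ┃                
ocessing processes ░┃  ┃                
mework implements l░┃  ┃                
mponent manages thr▼┃━━┛                
━━━━━━━━━━━━━━━━━━━━┛                   
                                        


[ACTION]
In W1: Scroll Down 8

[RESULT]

━━━━━━━━━━━━━━━━━━━━┓──┨                
ewer                ┃  ┃                
────────────────────┨  ┃                
mponent manages cac▲┃  ┃                
hitecture generates░┃  ┃                
orithm coordinates ░┃  ┃                
ocessing processes ░┃  ┃                
mework implements l░┃  ┃                
mponent manages thr░┃  ┃                
mponent optimizes c░┃  ┃                
                   ░┃  ┃                
andling processes m░┃  ┃                
cess processes netw█┃  ┃                
eline maintains bat▼┃━━┛                
━━━━━━━━━━━━━━━━━━━━┛                   
                                        


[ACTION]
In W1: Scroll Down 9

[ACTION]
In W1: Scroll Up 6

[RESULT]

━━━━━━━━━━━━━━━━━━━━┓──┨                
ewer                ┃  ┃                
────────────────────┨  ┃                
                   ▲┃  ┃                
eline coordinates b█┃  ┃                
andling implements ░┃  ┃                
orithm transforms d░┃  ┃                
orithm monitors thr░┃  ┃                
mponent manages cac░┃  ┃                
hitecture generates░┃  ┃                
orithm coordinates ░┃  ┃                
ocessing processes ░┃  ┃                
mework implements l░┃  ┃                
mponent manages thr▼┃━━┛                
━━━━━━━━━━━━━━━━━━━━┛                   
                                        


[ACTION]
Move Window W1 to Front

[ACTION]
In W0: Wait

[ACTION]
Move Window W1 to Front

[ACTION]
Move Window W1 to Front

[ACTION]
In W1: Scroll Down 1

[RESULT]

━━━━━━━━━━━━━━━━━━━━┓──┨                
ewer                ┃  ┃                
────────────────────┨  ┃                
eline coordinates b▲┃  ┃                
andling implements ░┃  ┃                
orithm transforms d█┃  ┃                
orithm monitors thr░┃  ┃                
mponent manages cac░┃  ┃                
hitecture generates░┃  ┃                
orithm coordinates ░┃  ┃                
ocessing processes ░┃  ┃                
mework implements l░┃  ┃                
mponent manages thr░┃  ┃                
mponent optimizes c▼┃━━┛                
━━━━━━━━━━━━━━━━━━━━┛                   
                                        


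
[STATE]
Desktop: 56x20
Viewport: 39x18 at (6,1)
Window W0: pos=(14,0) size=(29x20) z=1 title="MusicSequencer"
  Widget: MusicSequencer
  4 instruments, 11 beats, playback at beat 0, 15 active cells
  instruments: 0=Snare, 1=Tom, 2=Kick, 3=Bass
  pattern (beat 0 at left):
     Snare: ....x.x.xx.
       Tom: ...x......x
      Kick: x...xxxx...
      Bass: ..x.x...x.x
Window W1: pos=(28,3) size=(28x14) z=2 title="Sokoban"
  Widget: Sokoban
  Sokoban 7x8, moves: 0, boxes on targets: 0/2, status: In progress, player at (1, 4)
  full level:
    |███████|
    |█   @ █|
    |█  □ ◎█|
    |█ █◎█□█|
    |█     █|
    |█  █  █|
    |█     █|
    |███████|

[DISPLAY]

        ┃ MusicSequencer            ┃  
        ┠───────────────────────────┨  
        ┃      ▼123456┏━━━━━━━━━━━━━━━━
        ┃ Snare····█·█┃ Sokoban        
        ┃   Tom···█···┠────────────────
        ┃  Kick█···███┃███████         
        ┃  Bass··█·█··┃█   @ █         
        ┃             ┃█  □ ◎█         
        ┃             ┃█ █◎█□█         
        ┃             ┃█     █         
        ┃             ┃█  █  █         
        ┃             ┃█     █         
        ┃             ┃███████         
        ┃             ┃Moves: 0  0/2   
        ┃             ┃                
        ┃             ┗━━━━━━━━━━━━━━━━
        ┃                           ┃  
        ┃                           ┃  


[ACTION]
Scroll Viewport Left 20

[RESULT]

              ┃ MusicSequencer         
              ┠────────────────────────
              ┃      ▼123456┏━━━━━━━━━━
              ┃ Snare····█·█┃ Sokoban  
              ┃   Tom···█···┠──────────
              ┃  Kick█···███┃███████   
              ┃  Bass··█·█··┃█   @ █   
              ┃             ┃█  □ ◎█   
              ┃             ┃█ █◎█□█   
              ┃             ┃█     █   
              ┃             ┃█  █  █   
              ┃             ┃█     █   
              ┃             ┃███████   
              ┃             ┃Moves: 0  
              ┃             ┃          
              ┃             ┗━━━━━━━━━━
              ┃                        
              ┃                        


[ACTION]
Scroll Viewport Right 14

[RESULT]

┃ MusicSequencer            ┃          
┠───────────────────────────┨          
┃      ▼123456┏━━━━━━━━━━━━━━━━━━━━━━━━
┃ Snare····█·█┃ Sokoban                
┃   Tom···█···┠────────────────────────
┃  Kick█···███┃███████                 
┃  Bass··█·█··┃█   @ █                 
┃             ┃█  □ ◎█                 
┃             ┃█ █◎█□█                 
┃             ┃█     █                 
┃             ┃█  █  █                 
┃             ┃█     █                 
┃             ┃███████                 
┃             ┃Moves: 0  0/2           
┃             ┃                        
┃             ┗━━━━━━━━━━━━━━━━━━━━━━━━
┃                           ┃          
┃                           ┃          


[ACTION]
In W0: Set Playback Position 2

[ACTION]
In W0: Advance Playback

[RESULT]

┃ MusicSequencer            ┃          
┠───────────────────────────┨          
┃      012▼456┏━━━━━━━━━━━━━━━━━━━━━━━━
┃ Snare····█·█┃ Sokoban                
┃   Tom···█···┠────────────────────────
┃  Kick█···███┃███████                 
┃  Bass··█·█··┃█   @ █                 
┃             ┃█  □ ◎█                 
┃             ┃█ █◎█□█                 
┃             ┃█     █                 
┃             ┃█  █  █                 
┃             ┃█     █                 
┃             ┃███████                 
┃             ┃Moves: 0  0/2           
┃             ┃                        
┃             ┗━━━━━━━━━━━━━━━━━━━━━━━━
┃                           ┃          
┃                           ┃          


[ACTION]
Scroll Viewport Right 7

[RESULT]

usicSequencer            ┃             
─────────────────────────┨             
    012▼456┏━━━━━━━━━━━━━━━━━━━━━━━━━━┓
nare····█·█┃ Sokoban                  ┃
 Tom···█···┠──────────────────────────┨
Kick█···███┃███████                   ┃
Bass··█·█··┃█   @ █                   ┃
           ┃█  □ ◎█                   ┃
           ┃█ █◎█□█                   ┃
           ┃█     █                   ┃
           ┃█  █  █                   ┃
           ┃█     █                   ┃
           ┃███████                   ┃
           ┃Moves: 0  0/2             ┃
           ┃                          ┃
           ┗━━━━━━━━━━━━━━━━━━━━━━━━━━┛
                         ┃             
                         ┃             


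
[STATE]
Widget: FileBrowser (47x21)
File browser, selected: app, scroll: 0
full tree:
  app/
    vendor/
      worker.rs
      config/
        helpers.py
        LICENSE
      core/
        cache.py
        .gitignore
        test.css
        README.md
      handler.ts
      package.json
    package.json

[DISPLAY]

> [-] app/                                     
    [+] vendor/                                
    package.json                               
                                               
                                               
                                               
                                               
                                               
                                               
                                               
                                               
                                               
                                               
                                               
                                               
                                               
                                               
                                               
                                               
                                               
                                               


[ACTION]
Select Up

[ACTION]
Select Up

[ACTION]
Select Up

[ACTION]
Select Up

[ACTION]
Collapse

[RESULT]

> [+] app/                                     
                                               
                                               
                                               
                                               
                                               
                                               
                                               
                                               
                                               
                                               
                                               
                                               
                                               
                                               
                                               
                                               
                                               
                                               
                                               
                                               
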